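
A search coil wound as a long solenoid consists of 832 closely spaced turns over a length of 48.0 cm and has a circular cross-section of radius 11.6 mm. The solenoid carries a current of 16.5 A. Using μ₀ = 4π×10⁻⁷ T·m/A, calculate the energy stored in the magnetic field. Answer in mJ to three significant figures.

A = πr² = π(1.160×10^-2 m)² = 4.227×10^-4 m².
L = μ₀N²A/ℓ = (4π×10⁻⁷)(832)²(4.227×10^-4)/(0.48) = 7.661×10^-4 H.
U = ½LI² = ½(7.661×10^-4)(16.5)² = 0.1043 J.

U ≈ 104 mJ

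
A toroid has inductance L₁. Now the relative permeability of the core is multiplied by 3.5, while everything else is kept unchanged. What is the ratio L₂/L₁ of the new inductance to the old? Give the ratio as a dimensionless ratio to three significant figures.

L₂/L₁ = 3.50

For a toroid, L ∝ μᵣN²A/R.
L₂/L₁ = (3.5) = 3.50.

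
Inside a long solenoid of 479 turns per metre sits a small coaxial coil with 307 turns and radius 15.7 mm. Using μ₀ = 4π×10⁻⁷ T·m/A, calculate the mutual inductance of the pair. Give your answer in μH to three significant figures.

The outer solenoid produces a uniform field B₁ = μ₀n₁I₁ across the inner coil,
so the flux linkage is N₂Φ = N₂B₁A₂ = μ₀n₁N₂A₂·I₁, giving M = μ₀n₁N₂A₂.
A₂ = πr² = π(1.570×10^-2 m)² = 7.744×10^-4 m².
M = (4π×10⁻⁷)(479)(307)(7.744×10^-4) = 1.431×10^-4 H.

M ≈ 143 μH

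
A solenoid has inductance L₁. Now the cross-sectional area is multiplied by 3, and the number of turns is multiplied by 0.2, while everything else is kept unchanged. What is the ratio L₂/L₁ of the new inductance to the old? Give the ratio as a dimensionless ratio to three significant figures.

For a solenoid, L ∝ μᵣN²A/ℓ.
L₂/L₁ = (3) × (0.2)^2 = 0.120.

L₂/L₁ = 0.120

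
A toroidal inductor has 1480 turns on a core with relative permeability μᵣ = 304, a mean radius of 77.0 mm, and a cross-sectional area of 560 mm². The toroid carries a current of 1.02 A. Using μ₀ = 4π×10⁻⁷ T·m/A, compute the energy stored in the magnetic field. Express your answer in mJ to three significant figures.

L = μ₀μᵣN²A/(2πR) = (4π×10⁻⁷)(304)(1480)²(5.600×10^-4)/(2π×7.700×10^-2) = 0.9686 H.
U = ½LI² = ½(0.9686)(1.02)² = 0.5038 J.

U ≈ 504 mJ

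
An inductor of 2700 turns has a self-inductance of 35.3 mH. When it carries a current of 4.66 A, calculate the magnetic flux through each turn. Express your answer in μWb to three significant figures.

From L = NΦ_B/I, the flux per turn is Φ_B = LI/N.
Φ_B = (3.530×10^-2 H)(4.66 A)/2700 = 6.093×10^-5 Wb.

Φ_B ≈ 60.9 μWb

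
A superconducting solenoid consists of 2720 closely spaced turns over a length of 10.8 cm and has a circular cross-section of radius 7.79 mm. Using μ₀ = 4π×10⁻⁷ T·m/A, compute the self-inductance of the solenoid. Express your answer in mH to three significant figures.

A = πr² = π(7.790×10^-3 m)² = 1.906×10^-4 m².
For a long solenoid, L = μ₀N²A/ℓ.
L = (4π×10⁻⁷)(2720)²(1.906×10^-4)/(0.108 m) = 1.641×10^-2 H.

L ≈ 16.4 mH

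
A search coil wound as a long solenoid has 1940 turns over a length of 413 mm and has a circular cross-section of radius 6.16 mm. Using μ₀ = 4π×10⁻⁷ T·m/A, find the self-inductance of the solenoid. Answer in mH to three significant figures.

A = πr² = π(6.160×10^-3 m)² = 1.192×10^-4 m².
For a long solenoid, L = μ₀N²A/ℓ.
L = (4π×10⁻⁷)(1940)²(1.192×10^-4)/(0.413 m) = 1.365×10^-3 H.

L ≈ 1.37 mH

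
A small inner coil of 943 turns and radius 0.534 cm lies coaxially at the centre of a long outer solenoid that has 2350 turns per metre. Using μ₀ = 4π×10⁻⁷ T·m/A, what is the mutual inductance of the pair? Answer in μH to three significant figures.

M ≈ 249 μH

The outer solenoid produces a uniform field B₁ = μ₀n₁I₁ across the inner coil,
so the flux linkage is N₂Φ = N₂B₁A₂ = μ₀n₁N₂A₂·I₁, giving M = μ₀n₁N₂A₂.
A₂ = πr² = π(5.340×10^-3 m)² = 8.958×10^-5 m².
M = (4π×10⁻⁷)(2350)(943)(8.958×10^-5) = 2.4947×10^-4 H.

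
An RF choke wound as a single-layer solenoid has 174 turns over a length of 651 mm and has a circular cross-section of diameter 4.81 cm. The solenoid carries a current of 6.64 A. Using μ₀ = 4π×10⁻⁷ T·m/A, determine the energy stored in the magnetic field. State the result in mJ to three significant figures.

U ≈ 2.34 mJ

A = π(d/2)² = π(2.405×10^-2 m)² = 1.817×10^-3 m².
L = μ₀N²A/ℓ = (4π×10⁻⁷)(174)²(1.817×10^-3)/(0.651) = 1.062×10^-4 H.
U = ½LI² = ½(1.062×10^-4)(6.64)² = 2.341×10^-3 J.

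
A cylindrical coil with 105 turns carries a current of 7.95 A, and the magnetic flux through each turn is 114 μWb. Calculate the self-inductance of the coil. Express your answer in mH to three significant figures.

L ≈ 1.51 mH

Self-inductance is defined by L = NΦ_B/I (flux linkage over current).
L = (105)(1.140×10^-4 Wb)/(7.95 A) = 1.506×10^-3 H.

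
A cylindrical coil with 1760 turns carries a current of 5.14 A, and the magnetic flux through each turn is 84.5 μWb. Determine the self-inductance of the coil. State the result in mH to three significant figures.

Self-inductance is defined by L = NΦ_B/I (flux linkage over current).
L = (1760)(8.450×10^-5 Wb)/(5.14 A) = 2.893×10^-2 H.

L ≈ 28.9 mH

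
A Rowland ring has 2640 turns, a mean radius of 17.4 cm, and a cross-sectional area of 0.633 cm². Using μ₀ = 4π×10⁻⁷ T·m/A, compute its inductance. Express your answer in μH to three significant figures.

For a thin toroid, L = μ₀N²A/(2πR).
L = (4π×10⁻⁷)(2640)²(6.330×10^-5) / (2π×0.174 m) = 5.071×10^-4 H.

L ≈ 507 μH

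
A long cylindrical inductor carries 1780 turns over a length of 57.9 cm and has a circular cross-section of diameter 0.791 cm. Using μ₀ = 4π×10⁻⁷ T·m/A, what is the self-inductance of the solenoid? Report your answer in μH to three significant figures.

L ≈ 338 μH

A = π(d/2)² = π(3.955×10^-3 m)² = 4.914×10^-5 m².
For a long solenoid, L = μ₀N²A/ℓ.
L = (4π×10⁻⁷)(1780)²(4.914×10^-5)/(0.579 m) = 3.379×10^-4 H.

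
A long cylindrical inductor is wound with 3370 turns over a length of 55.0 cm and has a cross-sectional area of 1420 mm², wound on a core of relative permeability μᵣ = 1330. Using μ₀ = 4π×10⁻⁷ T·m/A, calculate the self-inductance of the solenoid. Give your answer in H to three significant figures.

A = 1420 mm² = 1.420×10^-3 m².
For a long solenoid, L = μ₀μᵣN²A/ℓ.
L = (4π×10⁻⁷)(1330)(3370)²(1.420×10^-3)/(0.55 m) = 49.01 H.

L ≈ 49.0 H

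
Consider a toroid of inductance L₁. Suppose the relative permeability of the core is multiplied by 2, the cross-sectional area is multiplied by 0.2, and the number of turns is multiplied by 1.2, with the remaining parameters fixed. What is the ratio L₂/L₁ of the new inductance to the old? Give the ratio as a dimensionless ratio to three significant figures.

L₂/L₁ = 0.576

For a toroid, L ∝ μᵣN²A/R.
L₂/L₁ = (2) × (0.2) × (1.2)^2 = 0.576.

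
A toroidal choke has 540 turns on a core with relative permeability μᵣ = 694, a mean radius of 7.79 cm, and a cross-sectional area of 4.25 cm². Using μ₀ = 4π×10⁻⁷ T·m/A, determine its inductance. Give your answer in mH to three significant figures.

L ≈ 221 mH

For a thin toroid, L = μ₀μᵣN²A/(2πR).
L = (4π×10⁻⁷)(694)(540)²(4.250×10^-4) / (2π×7.790×10^-2 m) = 0.2208 H.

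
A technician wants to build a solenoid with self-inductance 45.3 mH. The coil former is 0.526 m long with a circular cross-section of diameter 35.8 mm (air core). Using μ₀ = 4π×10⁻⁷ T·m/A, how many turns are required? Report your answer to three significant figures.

N ≈ 4340 turns

A = π(d/2)² = π(1.790×10^-2 m)² = 1.007×10^-3 m².
From L = μ₀N²A/ℓ, N = √(Lℓ / (μ₀A)).
N = √[(4.530×10^-2)(0.526) / ((4π×10⁻⁷)×1.007×10^-3)] = √(1.884×10^7) ≈ 4340.2.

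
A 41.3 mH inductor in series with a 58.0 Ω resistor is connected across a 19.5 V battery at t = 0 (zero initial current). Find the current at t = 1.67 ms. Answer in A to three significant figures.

τ = L/R = 4.130×10^-2/58.0 = 7.121×10^-4 s; final current I_∞ = ε/R = 19.5/58.0 = 0.3362 A.
I(t) = I_∞(1 − e^(−t/τ)) with t/τ = 2.345.
I = (0.3362)(1 − e^(−2.345)) = 0.304 A.

I ≈ 0.304 A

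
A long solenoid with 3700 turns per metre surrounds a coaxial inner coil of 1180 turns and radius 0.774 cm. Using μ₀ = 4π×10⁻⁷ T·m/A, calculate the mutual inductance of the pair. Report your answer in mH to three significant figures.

The outer solenoid produces a uniform field B₁ = μ₀n₁I₁ across the inner coil,
so the flux linkage is N₂Φ = N₂B₁A₂ = μ₀n₁N₂A₂·I₁, giving M = μ₀n₁N₂A₂.
A₂ = πr² = π(7.740×10^-3 m)² = 1.882×10^-4 m².
M = (4π×10⁻⁷)(3700)(1180)(1.882×10^-4) = 1.033×10^-3 H.

M ≈ 1.03 mH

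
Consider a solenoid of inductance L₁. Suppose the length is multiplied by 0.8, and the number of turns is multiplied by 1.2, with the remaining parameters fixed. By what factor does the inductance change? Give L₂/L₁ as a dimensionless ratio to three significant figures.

L₂/L₁ = 1.80

For a solenoid, L ∝ μᵣN²A/ℓ.
L₂/L₁ = (0.8)^-1 × (1.2)^2 = 1.80.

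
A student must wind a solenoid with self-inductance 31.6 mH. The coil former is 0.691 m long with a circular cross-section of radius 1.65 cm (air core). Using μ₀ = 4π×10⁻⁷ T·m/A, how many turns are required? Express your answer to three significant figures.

A = πr² = π(1.650×10^-2 m)² = 8.553×10^-4 m².
From L = μ₀N²A/ℓ, N = √(Lℓ / (μ₀A)).
N = √[(3.160×10^-2)(0.691) / ((4π×10⁻⁷)×8.553×10^-4)] = √(2.032×10^7) ≈ 4507.3.

N ≈ 4510 turns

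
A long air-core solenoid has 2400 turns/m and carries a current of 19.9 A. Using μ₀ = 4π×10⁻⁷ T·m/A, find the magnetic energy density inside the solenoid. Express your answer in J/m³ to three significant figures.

B = μ₀nI = (4π×10⁻⁷)(2.400×10^3)(19.9) = 6.002×10^-2 T.
u = B²/(2μ₀) = (6.002×10^-2)²/(2×4π×10⁻⁷) = 1.433×10^3 J/m³.

u ≈ 1430 J/m³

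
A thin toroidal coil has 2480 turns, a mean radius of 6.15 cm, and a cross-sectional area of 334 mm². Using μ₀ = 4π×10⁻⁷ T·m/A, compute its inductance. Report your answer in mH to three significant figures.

L ≈ 6.68 mH

For a thin toroid, L = μ₀N²A/(2πR).
L = (4π×10⁻⁷)(2480)²(3.340×10^-4) / (2π×6.150×10^-2 m) = 6.680×10^-3 H.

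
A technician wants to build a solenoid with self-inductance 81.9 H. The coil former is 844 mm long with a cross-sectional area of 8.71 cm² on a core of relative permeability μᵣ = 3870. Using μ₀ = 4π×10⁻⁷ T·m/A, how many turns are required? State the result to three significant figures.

A = 8.71 cm² = 8.710×10^-4 m².
From L = μ₀μᵣN²A/ℓ, N = √(Lℓ / (μ₀μᵣA)).
N = √[(81.9)(0.844) / ((4π×10⁻⁷)(3870)×8.710×10^-4)] = √(1.632×10^7) ≈ 4039.6.

N ≈ 4040 turns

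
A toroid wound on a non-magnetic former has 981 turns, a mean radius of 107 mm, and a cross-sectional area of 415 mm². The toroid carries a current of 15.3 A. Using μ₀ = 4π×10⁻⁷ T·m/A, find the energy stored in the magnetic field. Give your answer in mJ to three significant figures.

U ≈ 87.4 mJ

L = μ₀N²A/(2πR) = (4π×10⁻⁷)(981)²(4.150×10^-4)/(2π×0.107) = 7.465×10^-4 H.
U = ½LI² = ½(7.465×10^-4)(15.3)² = 8.737×10^-2 J.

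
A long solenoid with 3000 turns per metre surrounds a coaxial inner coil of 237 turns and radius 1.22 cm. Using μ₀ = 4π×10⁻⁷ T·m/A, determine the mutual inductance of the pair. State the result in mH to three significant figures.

M ≈ 0.418 mH

The outer solenoid produces a uniform field B₁ = μ₀n₁I₁ across the inner coil,
so the flux linkage is N₂Φ = N₂B₁A₂ = μ₀n₁N₂A₂·I₁, giving M = μ₀n₁N₂A₂.
A₂ = πr² = π(1.220×10^-2 m)² = 4.676×10^-4 m².
M = (4π×10⁻⁷)(3000)(237)(4.676×10^-4) = 4.178×10^-4 H.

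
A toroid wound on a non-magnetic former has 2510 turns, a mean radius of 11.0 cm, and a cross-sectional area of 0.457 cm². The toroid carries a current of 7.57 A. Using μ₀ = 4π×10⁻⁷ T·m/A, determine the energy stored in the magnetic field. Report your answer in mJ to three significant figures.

U ≈ 15.0 mJ

L = μ₀N²A/(2πR) = (4π×10⁻⁷)(2510)²(4.570×10^-5)/(2π×0.11) = 5.2348×10^-4 H.
U = ½LI² = ½(5.2348×10^-4)(7.57)² = 1.500×10^-2 J.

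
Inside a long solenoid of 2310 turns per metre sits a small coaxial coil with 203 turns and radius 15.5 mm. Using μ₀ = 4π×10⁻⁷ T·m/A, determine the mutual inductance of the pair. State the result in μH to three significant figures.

M ≈ 445 μH

The outer solenoid produces a uniform field B₁ = μ₀n₁I₁ across the inner coil,
so the flux linkage is N₂Φ = N₂B₁A₂ = μ₀n₁N₂A₂·I₁, giving M = μ₀n₁N₂A₂.
A₂ = πr² = π(1.550×10^-2 m)² = 7.548×10^-4 m².
M = (4π×10⁻⁷)(2310)(203)(7.548×10^-4) = 4.448×10^-4 H.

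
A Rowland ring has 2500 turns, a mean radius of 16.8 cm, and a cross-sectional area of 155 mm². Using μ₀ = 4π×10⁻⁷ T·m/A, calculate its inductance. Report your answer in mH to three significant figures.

For a thin toroid, L = μ₀N²A/(2πR).
L = (4π×10⁻⁷)(2500)²(1.550×10^-4) / (2π×0.168 m) = 1.153×10^-3 H.

L ≈ 1.15 mH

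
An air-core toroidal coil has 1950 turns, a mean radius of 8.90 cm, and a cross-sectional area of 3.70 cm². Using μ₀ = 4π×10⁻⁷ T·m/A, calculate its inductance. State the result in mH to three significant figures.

L ≈ 3.16 mH

For a thin toroid, L = μ₀N²A/(2πR).
L = (4π×10⁻⁷)(1950)²(3.700×10^-4) / (2π×8.900×10^-2 m) = 3.162×10^-3 H.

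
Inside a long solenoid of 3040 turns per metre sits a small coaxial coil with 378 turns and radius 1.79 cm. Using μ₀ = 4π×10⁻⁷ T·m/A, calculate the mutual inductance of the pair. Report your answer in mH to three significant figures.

M ≈ 1.45 mH

The outer solenoid produces a uniform field B₁ = μ₀n₁I₁ across the inner coil,
so the flux linkage is N₂Φ = N₂B₁A₂ = μ₀n₁N₂A₂·I₁, giving M = μ₀n₁N₂A₂.
A₂ = πr² = π(1.790×10^-2 m)² = 1.007×10^-3 m².
M = (4π×10⁻⁷)(3040)(378)(1.007×10^-3) = 1.454×10^-3 H.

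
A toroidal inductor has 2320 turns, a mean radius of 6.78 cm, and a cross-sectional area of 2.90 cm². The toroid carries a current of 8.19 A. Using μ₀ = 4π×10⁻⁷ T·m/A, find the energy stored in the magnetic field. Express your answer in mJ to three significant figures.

L = μ₀N²A/(2πR) = (4π×10⁻⁷)(2320)²(2.900×10^-4)/(2π×6.780×10^-2) = 4.604×10^-3 H.
U = ½LI² = ½(4.604×10^-3)(8.19)² = 0.1544 J.

U ≈ 154 mJ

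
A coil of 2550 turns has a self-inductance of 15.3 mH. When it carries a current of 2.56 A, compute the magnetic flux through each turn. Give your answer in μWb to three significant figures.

Φ_B ≈ 15.4 μWb

From L = NΦ_B/I, the flux per turn is Φ_B = LI/N.
Φ_B = (1.530×10^-2 H)(2.56 A)/2550 = 1.536×10^-5 Wb.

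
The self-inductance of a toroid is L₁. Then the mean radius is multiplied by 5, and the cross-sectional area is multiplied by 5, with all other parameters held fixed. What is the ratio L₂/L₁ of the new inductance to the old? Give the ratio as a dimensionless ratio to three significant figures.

L₂/L₁ = 1.00

For a toroid, L ∝ μᵣN²A/R.
L₂/L₁ = (5)^-1 × (5) = 1.00.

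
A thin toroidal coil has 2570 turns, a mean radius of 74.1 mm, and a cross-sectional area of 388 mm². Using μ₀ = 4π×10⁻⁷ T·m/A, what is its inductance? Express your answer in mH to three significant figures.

L ≈ 6.92 mH

For a thin toroid, L = μ₀N²A/(2πR).
L = (4π×10⁻⁷)(2570)²(3.880×10^-4) / (2π×7.410×10^-2 m) = 6.917×10^-3 H.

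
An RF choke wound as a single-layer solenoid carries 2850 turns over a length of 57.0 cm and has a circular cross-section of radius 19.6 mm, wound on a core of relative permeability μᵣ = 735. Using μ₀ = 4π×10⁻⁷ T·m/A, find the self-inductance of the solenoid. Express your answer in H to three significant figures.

A = πr² = π(1.960×10^-2 m)² = 1.207×10^-3 m².
For a long solenoid, L = μ₀μᵣN²A/ℓ.
L = (4π×10⁻⁷)(735)(2850)²(1.207×10^-3)/(0.57 m) = 15.88 H.

L ≈ 15.9 H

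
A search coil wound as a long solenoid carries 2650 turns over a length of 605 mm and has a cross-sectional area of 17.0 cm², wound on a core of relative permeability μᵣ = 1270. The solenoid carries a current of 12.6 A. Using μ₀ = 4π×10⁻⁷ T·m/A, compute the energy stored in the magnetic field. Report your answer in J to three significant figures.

U ≈ 2500 J

A = 17.0 cm² = 1.700×10^-3 m².
L = μ₀μᵣN²A/ℓ = (4π×10⁻⁷)(1270)(2650)²(1.700×10^-3)/(0.605) = 31.49 H.
U = ½LI² = ½(31.49)(12.6)² = 2.500×10^3 J.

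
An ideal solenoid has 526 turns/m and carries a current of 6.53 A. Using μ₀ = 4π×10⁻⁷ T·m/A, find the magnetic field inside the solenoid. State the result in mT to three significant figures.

B ≈ 4.32 mT

Inside a long solenoid, B = μ₀nI.
B = (4π×10⁻⁷)(526 m⁻¹)(6.53 A) = 4.316×10^-3 T.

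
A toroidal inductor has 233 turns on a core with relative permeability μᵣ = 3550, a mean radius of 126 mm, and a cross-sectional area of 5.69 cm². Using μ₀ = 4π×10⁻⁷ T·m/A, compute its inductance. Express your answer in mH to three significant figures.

For a thin toroid, L = μ₀μᵣN²A/(2πR).
L = (4π×10⁻⁷)(3550)(233)²(5.690×10^-4) / (2π×0.126 m) = 0.1741 H.

L ≈ 174 mH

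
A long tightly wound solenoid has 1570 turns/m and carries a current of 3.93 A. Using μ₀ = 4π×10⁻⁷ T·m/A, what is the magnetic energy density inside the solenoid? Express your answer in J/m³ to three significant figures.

B = μ₀nI = (4π×10⁻⁷)(1.570×10^3)(3.93) = 7.754×10^-3 T.
u = B²/(2μ₀) = (7.754×10^-3)²/(2×4π×10⁻⁷) = 23.92 J/m³.

u ≈ 23.9 J/m³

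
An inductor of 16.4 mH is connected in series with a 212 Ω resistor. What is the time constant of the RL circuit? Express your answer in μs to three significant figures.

τ ≈ 77.4 μs

τ = L/R = (1.640×10^-2 H)/(212 Ω) = 7.736×10^-5 s.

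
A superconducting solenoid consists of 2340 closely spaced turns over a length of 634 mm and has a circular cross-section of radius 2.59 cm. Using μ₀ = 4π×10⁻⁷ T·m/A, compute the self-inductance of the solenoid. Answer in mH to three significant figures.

L ≈ 22.9 mH

A = πr² = π(2.590×10^-2 m)² = 2.107×10^-3 m².
For a long solenoid, L = μ₀N²A/ℓ.
L = (4π×10⁻⁷)(2340)²(2.107×10^-3)/(0.634 m) = 2.287×10^-2 H.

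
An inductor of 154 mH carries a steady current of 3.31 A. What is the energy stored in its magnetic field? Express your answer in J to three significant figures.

Stored magnetic energy: U = ½LI².
U = ½(0.154 H)(3.31 A)² = 0.8436 J.

U ≈ 0.844 J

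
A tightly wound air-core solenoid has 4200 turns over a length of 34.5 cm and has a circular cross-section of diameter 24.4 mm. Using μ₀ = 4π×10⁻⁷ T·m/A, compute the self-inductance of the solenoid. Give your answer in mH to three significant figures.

L ≈ 30.0 mH

A = π(d/2)² = π(1.220×10^-2 m)² = 4.676×10^-4 m².
For a long solenoid, L = μ₀N²A/ℓ.
L = (4π×10⁻⁷)(4200)²(4.676×10^-4)/(0.345 m) = 3.004×10^-2 H.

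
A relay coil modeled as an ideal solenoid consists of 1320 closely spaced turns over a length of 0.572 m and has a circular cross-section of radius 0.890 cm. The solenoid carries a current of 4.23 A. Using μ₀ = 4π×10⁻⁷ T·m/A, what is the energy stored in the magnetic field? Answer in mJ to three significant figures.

A = πr² = π(8.900×10^-3 m)² = 2.488×10^-4 m².
L = μ₀N²A/ℓ = (4π×10⁻⁷)(1320)²(2.488×10^-4)/(0.572) = 9.526×10^-4 H.
U = ½LI² = ½(9.526×10^-4)(4.23)² = 8.522×10^-3 J.

U ≈ 8.52 mJ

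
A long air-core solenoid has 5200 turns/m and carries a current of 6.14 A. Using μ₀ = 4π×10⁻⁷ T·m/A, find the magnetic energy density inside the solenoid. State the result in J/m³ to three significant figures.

u ≈ 641 J/m³

B = μ₀nI = (4π×10⁻⁷)(5.200×10^3)(6.14) = 4.012×10^-2 T.
u = B²/(2μ₀) = (4.012×10^-2)²/(2×4π×10⁻⁷) = 640.5 J/m³.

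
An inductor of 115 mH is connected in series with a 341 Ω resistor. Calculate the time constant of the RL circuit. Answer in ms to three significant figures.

τ = L/R = (0.115 H)/(341 Ω) = 3.372×10^-4 s.

τ ≈ 0.337 ms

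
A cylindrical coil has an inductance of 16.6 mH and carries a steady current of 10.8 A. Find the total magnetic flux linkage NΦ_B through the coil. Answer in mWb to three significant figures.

NΦ_B ≈ 179 mWb

From L = NΦ_B/I, the flux linkage is NΦ_B = LI.
NΦ_B = (1.660×10^-2 H)(10.8 A) = 0.1793 Wb.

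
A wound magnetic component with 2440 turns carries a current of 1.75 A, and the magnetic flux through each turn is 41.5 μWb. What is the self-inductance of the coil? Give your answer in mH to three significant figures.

L ≈ 57.9 mH

Self-inductance is defined by L = NΦ_B/I (flux linkage over current).
L = (2440)(4.150×10^-5 Wb)/(1.75 A) = 5.786×10^-2 H.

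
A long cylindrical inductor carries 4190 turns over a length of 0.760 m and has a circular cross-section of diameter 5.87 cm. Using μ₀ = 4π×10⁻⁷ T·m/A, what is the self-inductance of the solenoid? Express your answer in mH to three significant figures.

A = π(d/2)² = π(2.935×10^-2 m)² = 2.706×10^-3 m².
For a long solenoid, L = μ₀N²A/ℓ.
L = (4π×10⁻⁷)(4190)²(2.706×10^-3)/(0.76 m) = 7.856×10^-2 H.

L ≈ 78.6 mH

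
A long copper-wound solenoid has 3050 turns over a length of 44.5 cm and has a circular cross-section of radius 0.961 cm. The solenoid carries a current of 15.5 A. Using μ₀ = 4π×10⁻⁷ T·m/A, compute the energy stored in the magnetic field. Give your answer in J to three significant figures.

U ≈ 0.916 J

A = πr² = π(9.610×10^-3 m)² = 2.901×10^-4 m².
L = μ₀N²A/ℓ = (4π×10⁻⁷)(3050)²(2.901×10^-4)/(0.445) = 7.622×10^-3 H.
U = ½LI² = ½(7.622×10^-3)(15.5)² = 0.9155 J.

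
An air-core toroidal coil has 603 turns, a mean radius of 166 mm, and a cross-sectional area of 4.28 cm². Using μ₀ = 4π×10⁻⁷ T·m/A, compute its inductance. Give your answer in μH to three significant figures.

For a thin toroid, L = μ₀N²A/(2πR).
L = (4π×10⁻⁷)(603)²(4.280×10^-4) / (2π×0.166 m) = 1.874996×10^-4 H.

L ≈ 187 μH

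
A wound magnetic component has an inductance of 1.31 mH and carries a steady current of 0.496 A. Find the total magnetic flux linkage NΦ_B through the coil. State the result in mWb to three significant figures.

NΦ_B ≈ 0.650 mWb

From L = NΦ_B/I, the flux linkage is NΦ_B = LI.
NΦ_B = (1.310×10^-3 H)(0.496 A) = 6.498×10^-4 Wb.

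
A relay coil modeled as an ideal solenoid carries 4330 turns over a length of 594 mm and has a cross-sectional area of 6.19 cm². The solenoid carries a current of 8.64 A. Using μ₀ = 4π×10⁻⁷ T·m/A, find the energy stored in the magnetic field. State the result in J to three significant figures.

A = 6.19 cm² = 6.190×10^-4 m².
L = μ₀N²A/ℓ = (4π×10⁻⁷)(4330)²(6.190×10^-4)/(0.594) = 2.455×10^-2 H.
U = ½LI² = ½(2.455×10^-2)(8.64)² = 0.9164 J.

U ≈ 0.916 J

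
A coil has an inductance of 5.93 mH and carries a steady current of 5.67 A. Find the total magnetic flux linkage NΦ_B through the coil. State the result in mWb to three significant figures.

NΦ_B ≈ 33.6 mWb

From L = NΦ_B/I, the flux linkage is NΦ_B = LI.
NΦ_B = (5.930×10^-3 H)(5.67 A) = 3.362×10^-2 Wb.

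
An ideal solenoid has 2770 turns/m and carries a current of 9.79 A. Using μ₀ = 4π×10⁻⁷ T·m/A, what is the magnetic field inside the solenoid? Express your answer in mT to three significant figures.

Inside a long solenoid, B = μ₀nI.
B = (4π×10⁻⁷)(2.770×10^3 m⁻¹)(9.79 A) = 3.408×10^-2 T.

B ≈ 34.1 mT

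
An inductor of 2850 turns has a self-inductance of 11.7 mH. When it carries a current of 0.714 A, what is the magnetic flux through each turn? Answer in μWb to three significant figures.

Φ_B ≈ 2.93 μWb

From L = NΦ_B/I, the flux per turn is Φ_B = LI/N.
Φ_B = (1.170×10^-2 H)(0.714 A)/2850 = 2.931×10^-6 Wb.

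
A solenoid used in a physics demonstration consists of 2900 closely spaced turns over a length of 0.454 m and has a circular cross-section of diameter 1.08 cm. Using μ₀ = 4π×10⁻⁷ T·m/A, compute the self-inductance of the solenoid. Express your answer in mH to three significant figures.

L ≈ 2.13 mH

A = π(d/2)² = π(5.400×10^-3 m)² = 9.161×10^-5 m².
For a long solenoid, L = μ₀N²A/ℓ.
L = (4π×10⁻⁷)(2900)²(9.161×10^-5)/(0.454 m) = 2.132×10^-3 H.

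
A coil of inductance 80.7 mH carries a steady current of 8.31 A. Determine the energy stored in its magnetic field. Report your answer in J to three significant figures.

Stored magnetic energy: U = ½LI².
U = ½(8.070×10^-2 H)(8.31 A)² = 2.786 J.

U ≈ 2.79 J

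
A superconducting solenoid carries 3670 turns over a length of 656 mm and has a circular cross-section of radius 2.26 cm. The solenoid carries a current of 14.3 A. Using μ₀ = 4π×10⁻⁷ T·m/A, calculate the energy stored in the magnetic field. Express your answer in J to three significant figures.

U ≈ 4.23 J

A = πr² = π(2.260×10^-2 m)² = 1.6046×10^-3 m².
L = μ₀N²A/ℓ = (4π×10⁻⁷)(3670)²(1.6046×10^-3)/(0.656) = 4.140×10^-2 H.
U = ½LI² = ½(4.140×10^-2)(14.3)² = 4.233 J.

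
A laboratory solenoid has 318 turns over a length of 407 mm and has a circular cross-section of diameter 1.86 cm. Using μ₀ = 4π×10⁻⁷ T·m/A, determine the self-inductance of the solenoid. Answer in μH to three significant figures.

A = π(d/2)² = π(9.300×10^-3 m)² = 2.717×10^-4 m².
For a long solenoid, L = μ₀N²A/ℓ.
L = (4π×10⁻⁷)(318)²(2.717×10^-4)/(0.407 m) = 8.484×10^-5 H.

L ≈ 84.8 μH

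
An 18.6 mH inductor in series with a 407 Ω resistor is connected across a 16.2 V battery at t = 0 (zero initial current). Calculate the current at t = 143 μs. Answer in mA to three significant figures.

I ≈ 38.1 mA

τ = L/R = 1.860×10^-2/407 = 4.570×10^-5 s; final current I_∞ = ε/R = 16.2/407 = 3.980×10^-2 A.
I(t) = I_∞(1 − e^(−t/τ)) with t/τ = 3.129.
I = (3.980×10^-2)(1 − e^(−3.129)) = 3.806×10^-2 A.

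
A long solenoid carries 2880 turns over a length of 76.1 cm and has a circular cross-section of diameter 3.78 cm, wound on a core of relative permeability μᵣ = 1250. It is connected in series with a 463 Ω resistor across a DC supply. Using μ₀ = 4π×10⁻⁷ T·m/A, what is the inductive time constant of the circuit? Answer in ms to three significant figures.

τ ≈ 41.5 ms

A = π(d/2)² = π(1.890×10^-2 m)² = 1.122×10^-3 m².
L = μ₀μᵣN²A/ℓ = (4π×10⁻⁷)(1250)(2880)²(1.122×10^-3)/(0.761) = 19.21 H.
τ = L/R = (19.21)/(463) = 4.150×10^-2 s.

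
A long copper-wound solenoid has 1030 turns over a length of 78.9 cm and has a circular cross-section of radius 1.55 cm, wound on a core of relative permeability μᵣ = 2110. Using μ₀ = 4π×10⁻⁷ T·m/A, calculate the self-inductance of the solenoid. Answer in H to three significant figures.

A = πr² = π(1.550×10^-2 m)² = 7.548×10^-4 m².
For a long solenoid, L = μ₀μᵣN²A/ℓ.
L = (4π×10⁻⁷)(2110)(1030)²(7.548×10^-4)/(0.789 m) = 2.691 H.

L ≈ 2.69 H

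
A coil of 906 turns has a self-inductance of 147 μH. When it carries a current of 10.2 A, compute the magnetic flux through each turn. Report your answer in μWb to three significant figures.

From L = NΦ_B/I, the flux per turn is Φ_B = LI/N.
Φ_B = (1.470×10^-4 H)(10.2 A)/906 = 1.65497×10^-6 Wb.

Φ_B ≈ 1.65 μWb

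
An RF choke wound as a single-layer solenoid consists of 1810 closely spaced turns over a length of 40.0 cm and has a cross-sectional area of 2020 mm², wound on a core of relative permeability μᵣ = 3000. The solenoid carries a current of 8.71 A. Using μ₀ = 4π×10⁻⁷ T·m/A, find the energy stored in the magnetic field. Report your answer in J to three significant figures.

A = 2020 mm² = 2.020×10^-3 m².
L = μ₀μᵣN²A/ℓ = (4π×10⁻⁷)(3000)(1810)²(2.020×10^-3)/(0.4) = 62.37 H.
U = ½LI² = ½(62.37)(8.71)² = 2.366×10^3 J.

U ≈ 2370 J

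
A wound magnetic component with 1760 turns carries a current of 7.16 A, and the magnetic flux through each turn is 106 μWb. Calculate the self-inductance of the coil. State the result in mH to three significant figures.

Self-inductance is defined by L = NΦ_B/I (flux linkage over current).
L = (1760)(1.060×10^-4 Wb)/(7.16 A) = 2.606×10^-2 H.

L ≈ 26.1 mH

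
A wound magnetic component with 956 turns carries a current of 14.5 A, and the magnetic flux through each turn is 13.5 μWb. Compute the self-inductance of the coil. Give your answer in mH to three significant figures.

Self-inductance is defined by L = NΦ_B/I (flux linkage over current).
L = (956)(1.350×10^-5 Wb)/(14.5 A) = 8.901×10^-4 H.

L ≈ 0.890 mH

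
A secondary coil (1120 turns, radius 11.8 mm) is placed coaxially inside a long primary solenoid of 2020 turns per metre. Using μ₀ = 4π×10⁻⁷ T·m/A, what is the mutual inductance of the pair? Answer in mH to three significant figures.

The outer solenoid produces a uniform field B₁ = μ₀n₁I₁ across the inner coil,
so the flux linkage is N₂Φ = N₂B₁A₂ = μ₀n₁N₂A₂·I₁, giving M = μ₀n₁N₂A₂.
A₂ = πr² = π(1.180×10^-2 m)² = 4.374×10^-4 m².
M = (4π×10⁻⁷)(2020)(1120)(4.374×10^-4) = 1.244×10^-3 H.

M ≈ 1.24 mH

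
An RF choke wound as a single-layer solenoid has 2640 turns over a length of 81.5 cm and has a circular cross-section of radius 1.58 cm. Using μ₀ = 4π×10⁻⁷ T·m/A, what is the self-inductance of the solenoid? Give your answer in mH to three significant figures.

L ≈ 8.43 mH

A = πr² = π(1.580×10^-2 m)² = 7.843×10^-4 m².
For a long solenoid, L = μ₀N²A/ℓ.
L = (4π×10⁻⁷)(2640)²(7.843×10^-4)/(0.815 m) = 8.428×10^-3 H.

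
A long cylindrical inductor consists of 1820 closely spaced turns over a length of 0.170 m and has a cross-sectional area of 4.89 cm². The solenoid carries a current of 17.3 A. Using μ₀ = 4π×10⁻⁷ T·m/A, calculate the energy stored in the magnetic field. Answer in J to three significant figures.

A = 4.89 cm² = 4.890×10^-4 m².
L = μ₀N²A/ℓ = (4π×10⁻⁷)(1820)²(4.890×10^-4)/(0.17) = 1.197×10^-2 H.
U = ½LI² = ½(1.197×10^-2)(17.3)² = 1.792 J.

U ≈ 1.79 J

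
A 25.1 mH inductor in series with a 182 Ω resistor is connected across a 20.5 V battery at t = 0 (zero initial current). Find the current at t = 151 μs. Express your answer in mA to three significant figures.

I ≈ 75.0 mA

τ = L/R = 2.510×10^-2/182 = 1.379×10^-4 s; final current I_∞ = ε/R = 20.5/182 = 0.1126 A.
I(t) = I_∞(1 − e^(−t/τ)) with t/τ = 1.095.
I = (0.1126)(1 − e^(−1.095)) = 7.495×10^-2 A.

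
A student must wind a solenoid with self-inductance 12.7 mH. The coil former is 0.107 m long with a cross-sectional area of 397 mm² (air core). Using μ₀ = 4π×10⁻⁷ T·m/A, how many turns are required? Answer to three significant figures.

N ≈ 1650 turns

A = 397 mm² = 3.970×10^-4 m².
From L = μ₀N²A/ℓ, N = √(Lℓ / (μ₀A)).
N = √[(1.270×10^-2)(0.107) / ((4π×10⁻⁷)×3.970×10^-4)] = √(2.724×10^6) ≈ 1650.4.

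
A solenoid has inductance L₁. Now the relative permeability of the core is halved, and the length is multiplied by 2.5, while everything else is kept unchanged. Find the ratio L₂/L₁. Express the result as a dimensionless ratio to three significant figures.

For a solenoid, L ∝ μᵣN²A/ℓ.
L₂/L₁ = (0.5) × (2.5)^-1 = 0.200.

L₂/L₁ = 0.200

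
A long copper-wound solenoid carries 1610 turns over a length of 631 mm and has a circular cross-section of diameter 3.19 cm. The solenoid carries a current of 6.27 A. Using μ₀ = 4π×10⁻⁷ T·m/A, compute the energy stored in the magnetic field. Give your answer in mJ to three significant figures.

A = π(d/2)² = π(1.595×10^-2 m)² = 7.992×10^-4 m².
L = μ₀N²A/ℓ = (4π×10⁻⁷)(1610)²(7.992×10^-4)/(0.631) = 4.126×10^-3 H.
U = ½LI² = ½(4.126×10^-3)(6.27)² = 8.110×10^-2 J.

U ≈ 81.1 mJ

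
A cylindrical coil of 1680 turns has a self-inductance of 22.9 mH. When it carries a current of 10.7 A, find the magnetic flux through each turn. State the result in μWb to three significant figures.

Φ_B ≈ 146 μWb

From L = NΦ_B/I, the flux per turn is Φ_B = LI/N.
Φ_B = (2.290×10^-2 H)(10.7 A)/1680 = 1.459×10^-4 Wb.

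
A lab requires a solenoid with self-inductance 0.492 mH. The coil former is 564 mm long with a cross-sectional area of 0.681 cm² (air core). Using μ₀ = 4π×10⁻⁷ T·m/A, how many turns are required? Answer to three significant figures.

N ≈ 1800 turns

A = 0.681 cm² = 6.810×10^-5 m².
From L = μ₀N²A/ℓ, N = √(Lℓ / (μ₀A)).
N = √[(4.920×10^-4)(0.564) / ((4π×10⁻⁷)×6.810×10^-5)] = √(3.243×10^6) ≈ 1800.7.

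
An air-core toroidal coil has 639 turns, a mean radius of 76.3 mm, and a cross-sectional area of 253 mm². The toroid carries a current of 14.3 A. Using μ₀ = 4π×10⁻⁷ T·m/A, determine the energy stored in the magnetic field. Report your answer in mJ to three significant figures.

L = μ₀N²A/(2πR) = (4π×10⁻⁷)(639)²(2.530×10^-4)/(2π×7.630×10^-2) = 2.708×10^-4 H.
U = ½LI² = ½(2.708×10^-4)(14.3)² = 2.769×10^-2 J.

U ≈ 27.7 mJ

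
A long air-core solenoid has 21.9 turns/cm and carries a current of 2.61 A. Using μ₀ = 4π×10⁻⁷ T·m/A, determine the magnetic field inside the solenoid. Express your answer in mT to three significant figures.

Inside a long solenoid, B = μ₀nI.
B = (4π×10⁻⁷)(2.190×10^3 m⁻¹)(2.61 A) = 7.183×10^-3 T.

B ≈ 7.18 mT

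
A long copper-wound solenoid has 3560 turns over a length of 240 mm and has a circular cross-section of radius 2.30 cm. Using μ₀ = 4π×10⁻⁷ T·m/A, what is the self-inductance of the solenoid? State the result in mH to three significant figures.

A = πr² = π(2.300×10^-2 m)² = 1.662×10^-3 m².
For a long solenoid, L = μ₀N²A/ℓ.
L = (4π×10⁻⁷)(3560)²(1.662×10^-3)/(0.24 m) = 0.1103 H.

L ≈ 110 mH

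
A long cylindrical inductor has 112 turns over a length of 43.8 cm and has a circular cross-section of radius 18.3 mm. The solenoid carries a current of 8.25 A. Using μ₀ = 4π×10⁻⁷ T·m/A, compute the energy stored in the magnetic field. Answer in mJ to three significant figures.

U ≈ 1.29 mJ

A = πr² = π(1.830×10^-2 m)² = 1.052×10^-3 m².
L = μ₀N²A/ℓ = (4π×10⁻⁷)(112)²(1.052×10^-3)/(0.438) = 3.786×10^-5 H.
U = ½LI² = ½(3.786×10^-5)(8.25)² = 1.289×10^-3 J.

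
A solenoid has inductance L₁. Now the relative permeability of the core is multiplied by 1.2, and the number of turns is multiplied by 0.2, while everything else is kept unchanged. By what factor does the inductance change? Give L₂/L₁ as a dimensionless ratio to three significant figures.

L₂/L₁ = 0.0480

For a solenoid, L ∝ μᵣN²A/ℓ.
L₂/L₁ = (1.2) × (0.2)^2 = 0.0480.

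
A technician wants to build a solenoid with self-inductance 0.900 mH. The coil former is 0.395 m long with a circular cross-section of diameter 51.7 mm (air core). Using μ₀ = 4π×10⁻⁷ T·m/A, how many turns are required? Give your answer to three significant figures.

A = π(d/2)² = π(2.585×10^-2 m)² = 2.099×10^-3 m².
From L = μ₀N²A/ℓ, N = √(Lℓ / (μ₀A)).
N = √[(9.000×10^-4)(0.395) / ((4π×10⁻⁷)×2.099×10^-3)] = √(1.348×10^5) ≈ 367.1.

N ≈ 367 turns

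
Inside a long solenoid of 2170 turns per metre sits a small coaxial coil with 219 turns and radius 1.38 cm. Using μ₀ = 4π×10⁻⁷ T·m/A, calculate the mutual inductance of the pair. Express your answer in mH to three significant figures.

M ≈ 0.357 mH

The outer solenoid produces a uniform field B₁ = μ₀n₁I₁ across the inner coil,
so the flux linkage is N₂Φ = N₂B₁A₂ = μ₀n₁N₂A₂·I₁, giving M = μ₀n₁N₂A₂.
A₂ = πr² = π(1.380×10^-2 m)² = 5.983×10^-4 m².
M = (4π×10⁻⁷)(2170)(219)(5.983×10^-4) = 3.573×10^-4 H.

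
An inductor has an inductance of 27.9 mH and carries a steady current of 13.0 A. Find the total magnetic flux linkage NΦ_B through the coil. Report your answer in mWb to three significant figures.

From L = NΦ_B/I, the flux linkage is NΦ_B = LI.
NΦ_B = (2.790×10^-2 H)(13.0 A) = 0.3627 Wb.

NΦ_B ≈ 363 mWb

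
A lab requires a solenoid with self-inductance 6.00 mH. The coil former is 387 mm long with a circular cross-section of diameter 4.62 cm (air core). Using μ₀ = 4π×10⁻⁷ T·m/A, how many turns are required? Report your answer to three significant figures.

A = π(d/2)² = π(2.310×10^-2 m)² = 1.676×10^-3 m².
From L = μ₀N²A/ℓ, N = √(Lℓ / (μ₀A)).
N = √[(6.000×10^-3)(0.387) / ((4π×10⁻⁷)×1.676×10^-3)] = √(1.102×10^6) ≈ 1049.9.

N ≈ 1050 turns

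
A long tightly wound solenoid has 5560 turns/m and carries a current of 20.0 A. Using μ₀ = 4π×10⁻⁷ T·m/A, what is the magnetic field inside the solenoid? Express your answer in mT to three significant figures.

B ≈ 140 mT

Inside a long solenoid, B = μ₀nI.
B = (4π×10⁻⁷)(5.560×10^3 m⁻¹)(20.0 A) = 0.1397 T.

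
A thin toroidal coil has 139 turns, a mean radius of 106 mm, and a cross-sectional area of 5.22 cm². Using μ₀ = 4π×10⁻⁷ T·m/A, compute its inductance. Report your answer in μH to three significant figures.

L ≈ 19.0 μH

For a thin toroid, L = μ₀N²A/(2πR).
L = (4π×10⁻⁷)(139)²(5.220×10^-4) / (2π×0.106 m) = 1.903×10^-5 H.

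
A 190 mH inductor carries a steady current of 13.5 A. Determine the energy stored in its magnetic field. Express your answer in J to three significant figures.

U ≈ 17.3 J

Stored magnetic energy: U = ½LI².
U = ½(0.19 H)(13.5 A)² = 17.31 J.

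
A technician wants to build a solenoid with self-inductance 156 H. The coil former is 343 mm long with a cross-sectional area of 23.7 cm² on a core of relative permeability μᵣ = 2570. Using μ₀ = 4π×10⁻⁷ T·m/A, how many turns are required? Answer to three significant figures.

N ≈ 2640 turns

A = 23.7 cm² = 2.370×10^-3 m².
From L = μ₀μᵣN²A/ℓ, N = √(Lℓ / (μ₀μᵣA)).
N = √[(156)(0.343) / ((4π×10⁻⁷)(2570)×2.370×10^-3)] = √(6.991×10^6) ≈ 2644.0.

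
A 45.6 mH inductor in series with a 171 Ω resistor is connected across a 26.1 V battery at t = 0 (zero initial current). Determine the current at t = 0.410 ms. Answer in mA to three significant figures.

I ≈ 120 mA

τ = L/R = 4.560×10^-2/171 = 2.667×10^-4 s; final current I_∞ = ε/R = 26.1/171 = 0.1526 A.
I(t) = I_∞(1 − e^(−t/τ)) with t/τ = 1.537.
I = (0.1526)(1 − e^(−1.537)) = 0.1198 A.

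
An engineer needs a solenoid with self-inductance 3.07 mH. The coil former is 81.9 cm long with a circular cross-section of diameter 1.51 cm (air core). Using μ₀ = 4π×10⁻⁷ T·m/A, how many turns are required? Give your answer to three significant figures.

N ≈ 3340 turns

A = π(d/2)² = π(7.550×10^-3 m)² = 1.791×10^-4 m².
From L = μ₀N²A/ℓ, N = √(Lℓ / (μ₀A)).
N = √[(3.070×10^-3)(0.819) / ((4π×10⁻⁷)×1.791×10^-4)] = √(1.117×10^7) ≈ 3342.6.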